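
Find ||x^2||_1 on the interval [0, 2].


Step 1: ||f||_1 = (integral_0^2 |x^2|^1 dx)^(1/1)
     = (integral_0^2 x^2 dx)^(1/1)
Step 2: integral_0^2 x^2 dx = [x^3/(3)] from 0 to 2 = 2^3/3
     = 8/3 = 2.666667
Step 3: ||f||_1 = (2.666667)^(1/1) = 2.666667


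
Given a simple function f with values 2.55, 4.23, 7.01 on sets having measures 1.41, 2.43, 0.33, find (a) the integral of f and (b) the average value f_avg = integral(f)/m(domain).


Step 1: Integral = sum(value_i * measure_i)
= 2.55*1.41 + 4.23*2.43 + 7.01*0.33
= 3.5955 + 10.2789 + 2.3133
= 16.1877
Step 2: Total measure of domain = 1.41 + 2.43 + 0.33 = 4.17
Step 3: Average value = 16.1877 / 4.17 = 3.881942


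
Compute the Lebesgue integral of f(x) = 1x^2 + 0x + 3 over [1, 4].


The Lebesgue integral of a Riemann-integrable function agrees with the Riemann integral.
Antiderivative F(x) = (1/3)x^3 + (0/2)x^2 + 3x
F(4) = (1/3)*4^3 + (0/2)*4^2 + 3*4
     = (1/3)*64 + (0/2)*16 + 3*4
     = 21.333333 + 0.0 + 12
     = 33.333333
F(1) = 3.333333
Integral = F(4) - F(1) = 33.333333 - 3.333333 = 30


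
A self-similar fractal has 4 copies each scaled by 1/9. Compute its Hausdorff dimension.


For a self-similar set with N copies scaled by 1/r:
dim_H = log(N)/log(r) = log(4)/log(9)
= 1.386294/2.197225
= 0.63093


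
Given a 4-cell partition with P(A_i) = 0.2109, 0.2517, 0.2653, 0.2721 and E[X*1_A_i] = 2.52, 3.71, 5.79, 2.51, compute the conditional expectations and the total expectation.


For each cell A_i: E[X|A_i] = E[X*1_A_i] / P(A_i)
Step 1: E[X|A_1] = 2.52 / 0.2109 = 11.948791
Step 2: E[X|A_2] = 3.71 / 0.2517 = 14.73977
Step 3: E[X|A_3] = 5.79 / 0.2653 = 21.82435
Step 4: E[X|A_4] = 2.51 / 0.2721 = 9.22455
Verification: E[X] = sum E[X*1_A_i] = 2.52 + 3.71 + 5.79 + 2.51 = 14.53


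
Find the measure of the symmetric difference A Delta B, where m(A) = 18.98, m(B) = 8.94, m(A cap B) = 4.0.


m(A Delta B) = m(A) + m(B) - 2*m(A n B)
= 18.98 + 8.94 - 2*4.0
= 18.98 + 8.94 - 8
= 19.92


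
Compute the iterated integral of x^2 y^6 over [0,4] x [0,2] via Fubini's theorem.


By Fubini's theorem, the double integral factors as a product of single integrals:
Step 1: integral_0^4 x^2 dx = [x^3/3] from 0 to 4
     = 4^3/3 = 21.333333
Step 2: integral_0^2 y^6 dy = [y^7/7] from 0 to 2
     = 2^7/7 = 18.285714
Step 3: Double integral = 21.333333 * 18.285714 = 390.095238


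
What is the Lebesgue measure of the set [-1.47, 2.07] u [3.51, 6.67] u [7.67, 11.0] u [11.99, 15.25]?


For pairwise disjoint intervals, m(union) = sum of lengths.
= (2.07 - -1.47) + (6.67 - 3.51) + (11.0 - 7.67) + (15.25 - 11.99)
= 3.54 + 3.16 + 3.33 + 3.26
= 13.29


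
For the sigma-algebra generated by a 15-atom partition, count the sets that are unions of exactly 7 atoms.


Each element of F is a union of some subset of the 15 atoms.
Elements that are unions of exactly 7 atoms correspond to 7-element subsets of the 15 atoms.
Count = C(15, 7) = 15! / (7! * 8!) = 6435.


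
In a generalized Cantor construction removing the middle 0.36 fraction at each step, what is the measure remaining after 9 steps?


Step 1: At each step, fraction remaining = 1 - 0.36 = 0.64
Step 2: After 9 steps, measure = (0.64)^9
Result = 0.018014


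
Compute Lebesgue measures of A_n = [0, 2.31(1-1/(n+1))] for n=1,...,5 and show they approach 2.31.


By continuity of measure from below: if A_n increases to A, then m(A_n) -> m(A).
Here A = [0, 2.31], so m(A) = 2.31
Step 1: a_1 = 2.31*(1 - 1/2) = 1.155, m(A_1) = 1.155
Step 2: a_2 = 2.31*(1 - 1/3) = 1.54, m(A_2) = 1.54
Step 3: a_3 = 2.31*(1 - 1/4) = 1.7325, m(A_3) = 1.7325
Step 4: a_4 = 2.31*(1 - 1/5) = 1.848, m(A_4) = 1.848
Step 5: a_5 = 2.31*(1 - 1/6) = 1.925, m(A_5) = 1.925
Limit: m(A_n) -> m([0,2.31]) = 2.31


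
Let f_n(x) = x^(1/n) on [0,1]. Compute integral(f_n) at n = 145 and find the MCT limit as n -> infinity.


At n = 145: f_145(x) = x^(1/145).
Step 1: integral(x^(1/145), 0, 1) = [x^(1/145+1) / (1/145+1)] from 0 to 1
     = 1 / (1/145 + 1) = 1 / ((145+1)/145) = 145/(145+1)
     = 145/146 = 0.993151
Step 2: As n -> infinity, f_n(x) = x^(1/n) -> 1 for x in (0,1], and f_n is increasing in n.
By MCT, lim_n integral(f_n) = integral(lim_n f_n) = integral(1, 0, 1) = 1.
Step 3: Verify convergence: 145/146 = 0.993151 -> 1


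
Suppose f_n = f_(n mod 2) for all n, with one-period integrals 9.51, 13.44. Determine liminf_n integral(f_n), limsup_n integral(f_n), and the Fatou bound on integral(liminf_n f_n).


The sequence (integral(f_n)) is periodic with period 2, repeating the values 9.51, 13.44 indefinitely.
Step 1: For a periodic sequence, every tail (a_m, a_(m+1), ...) contains all 2 period values infinitely often.
Step 2: Hence inf of every tail = min of the period values = min(9.51, 13.44) = 9.51.
        liminf_n integral(f_n) = sup over m of (inf of tail from m) = 9.51.
Step 3: Similarly sup of every tail = max of the period values = 13.44.
        limsup_n integral(f_n) = 13.44.
Step 4: Fatou's lemma: integral(liminf_n f_n) <= liminf_n integral(f_n) = 9.51.
        So the integral of the pointwise liminf is at most 9.51.


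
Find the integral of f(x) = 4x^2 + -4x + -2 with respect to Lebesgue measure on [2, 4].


The Lebesgue integral of a Riemann-integrable function agrees with the Riemann integral.
Antiderivative F(x) = (4/3)x^3 + (-4/2)x^2 + -2x
F(4) = (4/3)*4^3 + (-4/2)*4^2 + -2*4
     = (4/3)*64 + (-4/2)*16 + -2*4
     = 85.333333 + -32 + -8
     = 45.333333
F(2) = -1.333333
Integral = F(4) - F(2) = 45.333333 - -1.333333 = 46.666667


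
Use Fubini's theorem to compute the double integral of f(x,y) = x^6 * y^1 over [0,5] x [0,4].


By Fubini's theorem, the double integral factors as a product of single integrals:
Step 1: integral_0^5 x^6 dx = [x^7/7] from 0 to 5
     = 5^7/7 = 11160.714286
Step 2: integral_0^4 y^1 dy = [y^2/2] from 0 to 4
     = 4^2/2 = 8
Step 3: Double integral = 11160.714286 * 8 = 89285.714286


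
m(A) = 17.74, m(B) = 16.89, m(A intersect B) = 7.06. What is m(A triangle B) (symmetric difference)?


m(A Delta B) = m(A) + m(B) - 2*m(A n B)
= 17.74 + 16.89 - 2*7.06
= 17.74 + 16.89 - 14.12
= 20.51


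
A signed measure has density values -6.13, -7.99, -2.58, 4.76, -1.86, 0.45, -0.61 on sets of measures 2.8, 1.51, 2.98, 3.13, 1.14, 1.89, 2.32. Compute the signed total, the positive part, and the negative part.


Step 1: Compute signed measure on each set:
  Set 1: -6.13 * 2.8 = -17.164
  Set 2: -7.99 * 1.51 = -12.0649
  Set 3: -2.58 * 2.98 = -7.6884
  Set 4: 4.76 * 3.13 = 14.8988
  Set 5: -1.86 * 1.14 = -2.1204
  Set 6: 0.45 * 1.89 = 0.8505
  Set 7: -0.61 * 2.32 = -1.4152
Step 2: Total signed measure = (-17.164) + (-12.0649) + (-7.6884) + (14.8988) + (-2.1204) + (0.8505) + (-1.4152)
     = -24.7036
Step 3: Positive part mu+(X) = sum of positive contributions = 15.7493
Step 4: Negative part mu-(X) = |sum of negative contributions| = 40.4529


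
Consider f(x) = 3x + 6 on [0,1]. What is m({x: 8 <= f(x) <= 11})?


f^(-1)([8, 11]) = {x : 8 <= 3x + 6 <= 11}
Solving: (8 - 6)/3 <= x <= (11 - 6)/3
= [0.666667, 1.666667]
Intersecting with [0,1]: [0.666667, 1]
Measure = 1 - 0.666667 = 0.333333


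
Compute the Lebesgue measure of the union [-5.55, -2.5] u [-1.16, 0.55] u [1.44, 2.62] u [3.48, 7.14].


For pairwise disjoint intervals, m(union) = sum of lengths.
= (-2.5 - -5.55) + (0.55 - -1.16) + (2.62 - 1.44) + (7.14 - 3.48)
= 3.05 + 1.71 + 1.18 + 3.66
= 9.6


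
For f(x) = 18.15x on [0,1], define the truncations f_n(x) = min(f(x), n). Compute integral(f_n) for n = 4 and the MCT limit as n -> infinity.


f(x) = 18.15x on [0,1]; f_n(x) = min(18.15x, n). At n = 4:
Step 1: f(x) reaches 4 at x = 4/18.15 = 0.220386
Step 2: integral(f_4) = integral(18.15x, 0, 0.220386) + integral(4, 0.220386, 1)
       = 18.15*0.220386^2/2 + 4*(1 - 0.220386)
       = 0.440771 + 3.118457
       = 3.559229
Step 3: As n -> infinity, f_n increases to f, so by MCT integral(f_n) -> integral(f) = 18.15/2 = 9.075.
Convergence: integral(f_4) = 3.559229 -> 9.075 as n -> infinity


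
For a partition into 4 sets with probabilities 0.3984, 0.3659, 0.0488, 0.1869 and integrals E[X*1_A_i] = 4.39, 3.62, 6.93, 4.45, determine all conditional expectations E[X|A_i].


For each cell A_i: E[X|A_i] = E[X*1_A_i] / P(A_i)
Step 1: E[X|A_1] = 4.39 / 0.3984 = 11.019076
Step 2: E[X|A_2] = 3.62 / 0.3659 = 9.893414
Step 3: E[X|A_3] = 6.93 / 0.0488 = 142.008197
Step 4: E[X|A_4] = 4.45 / 0.1869 = 23.809524
Verification: E[X] = sum E[X*1_A_i] = 4.39 + 3.62 + 6.93 + 4.45 = 19.39


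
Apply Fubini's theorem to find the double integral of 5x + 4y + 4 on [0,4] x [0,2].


By Fubini, integrate in x first, then y.
Step 1: Fix y, integrate over x in [0,4]:
  integral(5x + 4y + 4, x=0..4)
  = 5*(4^2 - 0^2)/2 + (4y + 4)*(4 - 0)
  = 40 + (4y + 4)*4
  = 40 + 16y + 16
  = 56 + 16y
Step 2: Integrate over y in [0,2]:
  integral(56 + 16y, y=0..2)
  = 56*2 + 16*(2^2 - 0^2)/2
  = 112 + 32
  = 144


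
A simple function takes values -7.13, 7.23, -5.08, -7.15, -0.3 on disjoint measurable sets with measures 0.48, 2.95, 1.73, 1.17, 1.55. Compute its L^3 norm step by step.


Step 1: Compute |f_i|^3 for each value:
  |-7.13|^3 = 362.467097
  |7.23|^3 = 377.933067
  |-5.08|^3 = 131.096512
  |-7.15|^3 = 365.525875
  |-0.3|^3 = 0.027
Step 2: Multiply by measures and sum:
  362.467097 * 0.48 = 173.984207
  377.933067 * 2.95 = 1114.902548
  131.096512 * 1.73 = 226.796966
  365.525875 * 1.17 = 427.665274
  0.027 * 1.55 = 0.04185
Sum = 173.984207 + 1114.902548 + 226.796966 + 427.665274 + 0.04185 = 1943.390844
Step 3: Take the p-th root:
||f||_3 = (1943.390844)^(1/3) = 12.479199


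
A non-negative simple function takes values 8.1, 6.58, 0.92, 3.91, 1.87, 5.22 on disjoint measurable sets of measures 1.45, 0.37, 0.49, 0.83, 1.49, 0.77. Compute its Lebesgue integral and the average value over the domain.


Step 1: Integral = sum(value_i * measure_i)
= 8.1*1.45 + 6.58*0.37 + 0.92*0.49 + 3.91*0.83 + 1.87*1.49 + 5.22*0.77
= 11.745 + 2.4346 + 0.4508 + 3.2453 + 2.7863 + 4.0194
= 24.6814
Step 2: Total measure of domain = 1.45 + 0.37 + 0.49 + 0.83 + 1.49 + 0.77 = 5.4
Step 3: Average value = 24.6814 / 5.4 = 4.57063


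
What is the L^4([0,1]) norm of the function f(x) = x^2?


Step 1: ||f||_4 = (integral_0^1 |x^2|^4 dx)^(1/4)
     = (integral_0^1 x^8 dx)^(1/4)
Step 2: integral_0^1 x^8 dx = [x^9/(9)] from 0 to 1 = 1^9/9
     = 1/9 = 0.111111
Step 3: ||f||_4 = (0.111111)^(1/4) = 0.57735


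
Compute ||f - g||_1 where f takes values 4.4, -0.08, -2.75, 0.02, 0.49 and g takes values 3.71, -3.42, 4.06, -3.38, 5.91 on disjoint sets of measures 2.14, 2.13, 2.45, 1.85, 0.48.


Step 1: Compute differences f_i - g_i:
  4.4 - 3.71 = 0.69
  -0.08 - -3.42 = 3.34
  -2.75 - 4.06 = -6.81
  0.02 - -3.38 = 3.4
  0.49 - 5.91 = -5.42
Step 2: Compute |diff|^1 * measure for each set:
  |0.69|^1 * 2.14 = 0.69 * 2.14 = 1.4766
  |3.34|^1 * 2.13 = 3.34 * 2.13 = 7.1142
  |-6.81|^1 * 2.45 = 6.81 * 2.45 = 16.6845
  |3.4|^1 * 1.85 = 3.4 * 1.85 = 6.29
  |-5.42|^1 * 0.48 = 5.42 * 0.48 = 2.6016
Step 3: Sum = 34.1669
Step 4: ||f-g||_1 = (34.1669)^(1/1) = 34.1669


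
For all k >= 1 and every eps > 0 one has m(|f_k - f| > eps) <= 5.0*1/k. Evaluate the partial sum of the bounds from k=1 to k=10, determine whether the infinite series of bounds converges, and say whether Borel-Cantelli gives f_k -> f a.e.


Step 1: List the terms 5.0*1/k for k = 1 to 10:
  k=1: 5
  k=2: 2.5
  k=3: 1.666667
  k=4: 1.25
  k=5: 1
  k=6: 0.833333
  k=7: 0.714286
  k=8: 0.625
  k=9: 0.555556
  k=10: 0.5
Step 2: Partial sum = 5 + 2.5 + 1.666667 + 1.25 + 1 + 0.833333 + 0.714286 + 0.625 + 0.555556 + 0.5
     = 14.644841
Step 3: The full series sum_(k>=1) 5.0*1/k diverges (harmonic series, p = 1; a nonzero constant multiple of a divergent series diverges).
Step 4: The (first) Borel-Cantelli lemma requires a summable sequence of measures, so it does not apply here;
        from this bound alone no conclusion about a.e. convergence can be drawn (convergence in measure still
        gives an a.e.-convergent subsequence, but not a.e. convergence of the whole sequence).
Conclusion: series diverges; Borel-Cantelli is inconclusive about a.e. convergence of f_k.


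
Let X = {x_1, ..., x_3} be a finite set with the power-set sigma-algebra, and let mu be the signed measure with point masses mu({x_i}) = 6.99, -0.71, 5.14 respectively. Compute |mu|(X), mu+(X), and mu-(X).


Step 1: Every measurable set is a union of atoms (the cells / points), so a Hahn decomposition is
  obtained by grouping atoms by sign: P = union of atoms with mu > 0, N = union of the remaining atoms.
  Atoms in P (indices): 1, 3;  atoms in N (indices): 2
  Positive values: 6.99, 5.14
  Negative values: -0.71
Step 2: mu+(X) = mu(P) = sum of positive atom values = 12.13
Step 3: mu-(X) = -mu(N) = sum of |negative atom values| = 0.71
Step 4: |mu|(X) = mu+(X) + mu-(X) = 12.13 + 0.71 = 12.84


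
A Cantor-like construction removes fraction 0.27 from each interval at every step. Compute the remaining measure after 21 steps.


Step 1: At each step, fraction remaining = 1 - 0.27 = 0.73
Step 2: After 21 steps, measure = (0.73)^21
Result = 0.001348


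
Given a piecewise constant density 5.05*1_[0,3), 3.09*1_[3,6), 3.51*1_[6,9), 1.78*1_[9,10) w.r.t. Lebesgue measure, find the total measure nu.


Integrate each piece of the Radon-Nikodym derivative:
Step 1: integral_0^3 5.05 dx = 5.05*(3-0) = 5.05*3 = 15.15
Step 2: integral_3^6 3.09 dx = 3.09*(6-3) = 3.09*3 = 9.27
Step 3: integral_6^9 3.51 dx = 3.51*(9-6) = 3.51*3 = 10.53
Step 4: integral_9^10 1.78 dx = 1.78*(10-9) = 1.78*1 = 1.78
Total: 15.15 + 9.27 + 10.53 + 1.78 = 36.73


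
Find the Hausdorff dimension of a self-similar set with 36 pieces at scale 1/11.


For a self-similar set with N copies scaled by 1/r:
dim_H = log(N)/log(r) = log(36)/log(11)
= 3.583519/2.397895
= 1.494443


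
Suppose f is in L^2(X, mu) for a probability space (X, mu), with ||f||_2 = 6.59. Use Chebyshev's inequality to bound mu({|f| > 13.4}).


Chebyshev/Markov inequality: mu(|f| > eps) <= (||f||_p / eps)^p
Step 1: ||f||_2 / eps = 6.59 / 13.4 = 0.491791
Step 2: Raise to power p = 2:
  (0.491791)^2 = 0.241858
Step 3: Therefore mu(|f| > 13.4) <= 0.241858


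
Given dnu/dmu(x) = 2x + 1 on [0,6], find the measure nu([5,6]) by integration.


nu(A) = integral_A (dnu/dmu) dmu = integral_5^6 (2x + 1) dx
Step 1: Antiderivative F(x) = (2/2)x^2 + 1x
Step 2: F(6) = (2/2)*6^2 + 1*6 = 36 + 6 = 42
Step 3: F(5) = (2/2)*5^2 + 1*5 = 25 + 5 = 30
Step 4: nu([5,6]) = F(6) - F(5) = 42 - 30 = 12


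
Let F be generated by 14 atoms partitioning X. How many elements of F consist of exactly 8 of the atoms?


Each element of F is a union of some subset of the 14 atoms.
Elements that are unions of exactly 8 atoms correspond to 8-element subsets of the 14 atoms.
Count = C(14, 8) = 14! / (8! * 6!) = 3003.


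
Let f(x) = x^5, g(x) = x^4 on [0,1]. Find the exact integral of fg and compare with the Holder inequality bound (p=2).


Step 1: Exact integral of f*g = integral(x^9, 0, 1) = 1/10
     = 0.1
Step 2: Holder bound with p=2, q=2:
  ||f||_p = (integral x^10 dx)^(1/2) = (1/11)^(1/2) = 0.301511
  ||g||_q = (integral x^8 dx)^(1/2) = (1/9)^(1/2) = 0.333333
Step 3: Holder bound = ||f||_p * ||g||_q = 0.301511 * 0.333333 = 0.100504
Verification: 0.1 <= 0.100504 (Holder holds)


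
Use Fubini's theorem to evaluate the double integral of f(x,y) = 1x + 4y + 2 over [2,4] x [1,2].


By Fubini, integrate in x first, then y.
Step 1: Fix y, integrate over x in [2,4]:
  integral(1x + 4y + 2, x=2..4)
  = 1*(4^2 - 2^2)/2 + (4y + 2)*(4 - 2)
  = 6 + (4y + 2)*2
  = 6 + 8y + 4
  = 10 + 8y
Step 2: Integrate over y in [1,2]:
  integral(10 + 8y, y=1..2)
  = 10*1 + 8*(2^2 - 1^2)/2
  = 10 + 12
  = 22


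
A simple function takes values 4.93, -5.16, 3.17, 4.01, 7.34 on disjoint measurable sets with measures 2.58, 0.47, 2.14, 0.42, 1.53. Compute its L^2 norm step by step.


Step 1: Compute |f_i|^2 for each value:
  |4.93|^2 = 24.3049
  |-5.16|^2 = 26.6256
  |3.17|^2 = 10.0489
  |4.01|^2 = 16.0801
  |7.34|^2 = 53.8756
Step 2: Multiply by measures and sum:
  24.3049 * 2.58 = 62.706642
  26.6256 * 0.47 = 12.514032
  10.0489 * 2.14 = 21.504646
  16.0801 * 0.42 = 6.753642
  53.8756 * 1.53 = 82.429668
Sum = 62.706642 + 12.514032 + 21.504646 + 6.753642 + 82.429668 = 185.90863
Step 3: Take the p-th root:
||f||_2 = (185.90863)^(1/2) = 13.634831


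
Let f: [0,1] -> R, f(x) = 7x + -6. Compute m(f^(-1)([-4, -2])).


f^(-1)([-4, -2]) = {x : -4 <= 7x + -6 <= -2}
Solving: (-4 - -6)/7 <= x <= (-2 - -6)/7
= [0.285714, 0.571429]
Intersecting with [0,1]: [0.285714, 0.571429]
Measure = 0.571429 - 0.285714 = 0.285714


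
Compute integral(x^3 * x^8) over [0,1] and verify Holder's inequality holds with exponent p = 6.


Step 1: Exact integral of f*g = integral(x^11, 0, 1) = 1/12
     = 0.083333
Step 2: Holder bound with p=6, q=1.2:
  ||f||_p = (integral x^18 dx)^(1/6) = (1/19)^(1/6) = 0.612173
  ||g||_q = (integral x^9.6 dx)^(1/1.2) = (1/10.6)^(1/1.2) = 0.139823
Step 3: Holder bound = ||f||_p * ||g||_q = 0.612173 * 0.139823 = 0.085596
Verification: 0.083333 <= 0.085596 (Holder holds)


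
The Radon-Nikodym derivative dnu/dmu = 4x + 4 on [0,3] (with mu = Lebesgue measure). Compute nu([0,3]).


nu(A) = integral_A (dnu/dmu) dmu = integral_0^3 (4x + 4) dx
Step 1: Antiderivative F(x) = (4/2)x^2 + 4x
Step 2: F(3) = (4/2)*3^2 + 4*3 = 18 + 12 = 30
Step 3: F(0) = (4/2)*0^2 + 4*0 = 0.0 + 0 = 0.0
Step 4: nu([0,3]) = F(3) - F(0) = 30 - 0.0 = 30


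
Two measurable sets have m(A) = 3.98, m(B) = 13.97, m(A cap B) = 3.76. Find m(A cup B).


By inclusion-exclusion: m(A u B) = m(A) + m(B) - m(A n B)
= 3.98 + 13.97 - 3.76
= 14.19


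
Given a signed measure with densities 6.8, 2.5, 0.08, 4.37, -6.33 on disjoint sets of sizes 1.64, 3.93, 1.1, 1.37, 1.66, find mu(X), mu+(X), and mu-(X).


Step 1: Compute signed measure on each set:
  Set 1: 6.8 * 1.64 = 11.152
  Set 2: 2.5 * 3.93 = 9.825
  Set 3: 0.08 * 1.1 = 0.088
  Set 4: 4.37 * 1.37 = 5.9869
  Set 5: -6.33 * 1.66 = -10.5078
Step 2: Total signed measure = (11.152) + (9.825) + (0.088) + (5.9869) + (-10.5078)
     = 16.5441
Step 3: Positive part mu+(X) = sum of positive contributions = 27.0519
Step 4: Negative part mu-(X) = |sum of negative contributions| = 10.5078


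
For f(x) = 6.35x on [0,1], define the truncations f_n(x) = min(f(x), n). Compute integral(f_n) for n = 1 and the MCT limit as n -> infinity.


f(x) = 6.35x on [0,1]; f_n(x) = min(6.35x, n). At n = 1:
Step 1: f(x) reaches 1 at x = 1/6.35 = 0.15748
Step 2: integral(f_1) = integral(6.35x, 0, 0.15748) + integral(1, 0.15748, 1)
       = 6.35*0.15748^2/2 + 1*(1 - 0.15748)
       = 0.07874 + 0.84252
       = 0.92126
Step 3: As n -> infinity, f_n increases to f, so by MCT integral(f_n) -> integral(f) = 6.35/2 = 3.175.
Convergence: integral(f_1) = 0.92126 -> 3.175 as n -> infinity


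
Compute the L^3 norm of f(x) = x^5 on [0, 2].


Step 1: ||f||_3 = (integral_0^2 |x^5|^3 dx)^(1/3)
     = (integral_0^2 x^15 dx)^(1/3)
Step 2: integral_0^2 x^15 dx = [x^16/(16)] from 0 to 2 = 2^16/16
     = 65536/16 = 4096
Step 3: ||f||_3 = (4096)^(1/3) = 16


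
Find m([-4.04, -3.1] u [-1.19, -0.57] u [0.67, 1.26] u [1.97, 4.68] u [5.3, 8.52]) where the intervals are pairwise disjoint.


For pairwise disjoint intervals, m(union) = sum of lengths.
= (-3.1 - -4.04) + (-0.57 - -1.19) + (1.26 - 0.67) + (4.68 - 1.97) + (8.52 - 5.3)
= 0.94 + 0.62 + 0.59 + 2.71 + 3.22
= 8.08


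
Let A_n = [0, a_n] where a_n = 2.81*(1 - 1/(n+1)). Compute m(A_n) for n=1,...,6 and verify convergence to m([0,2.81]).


By continuity of measure from below: if A_n increases to A, then m(A_n) -> m(A).
Here A = [0, 2.81], so m(A) = 2.81
Step 1: a_1 = 2.81*(1 - 1/2) = 1.405, m(A_1) = 1.405
Step 2: a_2 = 2.81*(1 - 1/3) = 1.8733, m(A_2) = 1.8733
Step 3: a_3 = 2.81*(1 - 1/4) = 2.1075, m(A_3) = 2.1075
Step 4: a_4 = 2.81*(1 - 1/5) = 2.248, m(A_4) = 2.248
Step 5: a_5 = 2.81*(1 - 1/6) = 2.3417, m(A_5) = 2.3417
Step 6: a_6 = 2.81*(1 - 1/7) = 2.4086, m(A_6) = 2.4086
Limit: m(A_n) -> m([0,2.81]) = 2.81


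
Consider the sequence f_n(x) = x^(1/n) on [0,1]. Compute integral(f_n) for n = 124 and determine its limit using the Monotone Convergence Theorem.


At n = 124: f_124(x) = x^(1/124).
Step 1: integral(x^(1/124), 0, 1) = [x^(1/124+1) / (1/124+1)] from 0 to 1
     = 1 / (1/124 + 1) = 1 / ((124+1)/124) = 124/(124+1)
     = 124/125 = 0.992
Step 2: As n -> infinity, f_n(x) = x^(1/n) -> 1 for x in (0,1], and f_n is increasing in n.
By MCT, lim_n integral(f_n) = integral(lim_n f_n) = integral(1, 0, 1) = 1.
Step 3: Verify convergence: 124/125 = 0.992 -> 1


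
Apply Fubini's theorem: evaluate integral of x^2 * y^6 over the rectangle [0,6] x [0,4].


By Fubini's theorem, the double integral factors as a product of single integrals:
Step 1: integral_0^6 x^2 dx = [x^3/3] from 0 to 6
     = 6^3/3 = 72
Step 2: integral_0^4 y^6 dy = [y^7/7] from 0 to 4
     = 4^7/7 = 2340.571429
Step 3: Double integral = 72 * 2340.571429 = 168521.142857


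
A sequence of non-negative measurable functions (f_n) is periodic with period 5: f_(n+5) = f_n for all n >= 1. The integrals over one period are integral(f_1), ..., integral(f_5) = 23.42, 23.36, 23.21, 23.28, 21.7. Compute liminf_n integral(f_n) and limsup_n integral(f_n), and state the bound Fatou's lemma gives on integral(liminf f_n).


The sequence (integral(f_n)) is periodic with period 5, repeating the values 23.42, 23.36, 23.21, 23.28, 21.7 indefinitely.
Step 1: For a periodic sequence, every tail (a_m, a_(m+1), ...) contains all 5 period values infinitely often.
Step 2: Hence inf of every tail = min of the period values = min(23.42, 23.36, 23.21, 23.28, 21.7) = 21.7.
        liminf_n integral(f_n) = sup over m of (inf of tail from m) = 21.7.
Step 3: Similarly sup of every tail = max of the period values = 23.42.
        limsup_n integral(f_n) = 23.42.
Step 4: Fatou's lemma: integral(liminf_n f_n) <= liminf_n integral(f_n) = 21.7.
        So the integral of the pointwise liminf is at most 21.7.


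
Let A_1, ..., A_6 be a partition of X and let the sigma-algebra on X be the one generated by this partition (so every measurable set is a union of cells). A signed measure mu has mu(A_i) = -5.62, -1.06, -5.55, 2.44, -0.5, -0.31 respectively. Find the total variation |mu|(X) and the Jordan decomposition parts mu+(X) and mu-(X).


Step 1: Every measurable set is a union of atoms (the cells / points), so a Hahn decomposition is
  obtained by grouping atoms by sign: P = union of atoms with mu > 0, N = union of the remaining atoms.
  Atoms in P (indices): 4;  atoms in N (indices): 1, 2, 3, 5, 6
  Positive values: 2.44
  Negative values: -5.62, -1.06, -5.55, -0.5, -0.31
Step 2: mu+(X) = mu(P) = sum of positive atom values = 2.44
Step 3: mu-(X) = -mu(N) = sum of |negative atom values| = 13.04
Step 4: |mu|(X) = mu+(X) + mu-(X) = 2.44 + 13.04 = 15.48


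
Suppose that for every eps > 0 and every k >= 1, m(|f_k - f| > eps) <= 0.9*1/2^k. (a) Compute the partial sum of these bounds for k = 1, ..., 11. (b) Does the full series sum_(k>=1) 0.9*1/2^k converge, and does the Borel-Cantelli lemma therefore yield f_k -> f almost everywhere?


Step 1: List the terms 0.9*1/2^k for k = 1 to 11:
  k=1: 0.45
  k=2: 0.225
  k=3: 0.1125
  k=4: 0.05625
  k=5: 0.028125
  k=6: 0.014063
  k=7: 0.007031
  k=8: 0.003516
  k=9: 0.001758
  k=10: 8.789063e-04
  k=11: 4.394531e-04
Step 2: Partial sum = 0.45 + 0.225 + 0.1125 + 0.05625 + 0.028125 + 0.014063 + 0.007031 + 0.003516 + 0.001758 + 8.789063e-04 + 4.394531e-04
     = 0.899561
Step 3: The full series sum_(k>=1) 0.9*1/2^k converges (geometric series with ratio 1/2 < 1; a constant multiple of a convergent series converges).
Step 4: Fix eps > 0. Since sum_k m(|f_k - f| > eps) < infinity, the Borel-Cantelli lemma gives
        m(limsup_k {|f_k - f| > eps}) = 0, i.e. for a.e. x, |f_k(x) - f(x)| <= eps for all large k.
        Applying this with eps = 1/j for j = 1, 2, ... and intersecting the countably many full-measure sets,
        for a.e. x we get limsup_k |f_k(x) - f(x)| <= 1/j for every j, hence f_k -> f almost everywhere.
Conclusion: series converges; Borel-Cantelli yields f_k -> f a.e.


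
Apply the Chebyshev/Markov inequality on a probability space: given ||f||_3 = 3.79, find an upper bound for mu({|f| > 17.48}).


Chebyshev/Markov inequality: mu(|f| > eps) <= (||f||_p / eps)^p
Step 1: ||f||_3 / eps = 3.79 / 17.48 = 0.216819
Step 2: Raise to power p = 3:
  (0.216819)^3 = 0.010193
Step 3: Therefore mu(|f| > 17.48) <= 0.010193


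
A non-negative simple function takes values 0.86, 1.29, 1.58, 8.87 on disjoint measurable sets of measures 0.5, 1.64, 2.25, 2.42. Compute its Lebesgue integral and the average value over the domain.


Step 1: Integral = sum(value_i * measure_i)
= 0.86*0.5 + 1.29*1.64 + 1.58*2.25 + 8.87*2.42
= 0.43 + 2.1156 + 3.555 + 21.4654
= 27.566
Step 2: Total measure of domain = 0.5 + 1.64 + 2.25 + 2.42 = 6.81
Step 3: Average value = 27.566 / 6.81 = 4.047871


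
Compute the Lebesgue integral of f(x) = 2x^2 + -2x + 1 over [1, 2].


The Lebesgue integral of a Riemann-integrable function agrees with the Riemann integral.
Antiderivative F(x) = (2/3)x^3 + (-2/2)x^2 + 1x
F(2) = (2/3)*2^3 + (-2/2)*2^2 + 1*2
     = (2/3)*8 + (-2/2)*4 + 1*2
     = 5.333333 + -4 + 2
     = 3.333333
F(1) = 0.666667
Integral = F(2) - F(1) = 3.333333 - 0.666667 = 2.666667


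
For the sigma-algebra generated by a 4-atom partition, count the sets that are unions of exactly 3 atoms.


Each element of F is a union of some subset of the 4 atoms.
Elements that are unions of exactly 3 atoms correspond to 3-element subsets of the 4 atoms.
Count = C(4, 3) = 4! / (3! * 1!) = 4.


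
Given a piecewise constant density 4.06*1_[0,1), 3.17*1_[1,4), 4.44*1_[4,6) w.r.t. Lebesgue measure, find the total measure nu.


Integrate each piece of the Radon-Nikodym derivative:
Step 1: integral_0^1 4.06 dx = 4.06*(1-0) = 4.06*1 = 4.06
Step 2: integral_1^4 3.17 dx = 3.17*(4-1) = 3.17*3 = 9.51
Step 3: integral_4^6 4.44 dx = 4.44*(6-4) = 4.44*2 = 8.88
Total: 4.06 + 9.51 + 8.88 = 22.45


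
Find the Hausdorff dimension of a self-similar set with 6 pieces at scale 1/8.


For a self-similar set with N copies scaled by 1/r:
dim_H = log(N)/log(r) = log(6)/log(8)
= 1.791759/2.079442
= 0.861654


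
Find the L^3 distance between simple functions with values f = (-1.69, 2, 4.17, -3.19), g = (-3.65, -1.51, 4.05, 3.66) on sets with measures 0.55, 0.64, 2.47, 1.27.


Step 1: Compute differences f_i - g_i:
  -1.69 - -3.65 = 1.96
  2 - -1.51 = 3.51
  4.17 - 4.05 = 0.12
  -3.19 - 3.66 = -6.85
Step 2: Compute |diff|^3 * measure for each set:
  |1.96|^3 * 0.55 = 7.529536 * 0.55 = 4.141245
  |3.51|^3 * 0.64 = 43.243551 * 0.64 = 27.675873
  |0.12|^3 * 2.47 = 0.001728 * 2.47 = 0.004268
  |-6.85|^3 * 1.27 = 321.419125 * 1.27 = 408.202289
Step 3: Sum = 440.023674
Step 4: ||f-g||_3 = (440.023674)^(1/3) = 7.606041


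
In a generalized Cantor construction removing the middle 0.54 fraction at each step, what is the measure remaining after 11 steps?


Step 1: At each step, fraction remaining = 1 - 0.54 = 0.46
Step 2: After 11 steps, measure = (0.46)^11
Result = 1.951354e-04


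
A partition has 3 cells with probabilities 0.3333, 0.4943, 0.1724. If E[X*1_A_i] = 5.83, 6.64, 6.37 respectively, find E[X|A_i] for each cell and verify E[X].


For each cell A_i: E[X|A_i] = E[X*1_A_i] / P(A_i)
Step 1: E[X|A_1] = 5.83 / 0.3333 = 17.491749
Step 2: E[X|A_2] = 6.64 / 0.4943 = 13.433138
Step 3: E[X|A_3] = 6.37 / 0.1724 = 36.948956
Verification: E[X] = sum E[X*1_A_i] = 5.83 + 6.64 + 6.37 = 18.84


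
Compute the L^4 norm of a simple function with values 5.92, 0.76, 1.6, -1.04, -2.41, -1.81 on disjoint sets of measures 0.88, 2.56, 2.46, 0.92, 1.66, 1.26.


Step 1: Compute |f_i|^4 for each value:
  |5.92|^4 = 1228.250153
  |0.76|^4 = 0.333622
  |1.6|^4 = 6.5536
  |-1.04|^4 = 1.169859
  |-2.41|^4 = 33.734026
  |-1.81|^4 = 10.732831
Step 2: Multiply by measures and sum:
  1228.250153 * 0.88 = 1080.860135
  0.333622 * 2.56 = 0.854072
  6.5536 * 2.46 = 16.121856
  1.169859 * 0.92 = 1.07627
  33.734026 * 1.66 = 55.998483
  10.732831 * 1.26 = 13.523367
Sum = 1080.860135 + 0.854072 + 16.121856 + 1.07627 + 55.998483 + 13.523367 = 1168.434182
Step 3: Take the p-th root:
||f||_4 = (1168.434182)^(1/4) = 5.846569


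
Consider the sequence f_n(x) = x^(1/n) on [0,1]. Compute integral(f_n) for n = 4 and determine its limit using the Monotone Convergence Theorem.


At n = 4: f_4(x) = x^(1/4).
Step 1: integral(x^(1/4), 0, 1) = [x^(1/4+1) / (1/4+1)] from 0 to 1
     = 1 / (1/4 + 1) = 1 / ((4+1)/4) = 4/(4+1)
     = 4/5 = 0.8
Step 2: As n -> infinity, f_n(x) = x^(1/n) -> 1 for x in (0,1], and f_n is increasing in n.
By MCT, lim_n integral(f_n) = integral(lim_n f_n) = integral(1, 0, 1) = 1.
Step 3: Verify convergence: 4/5 = 0.8 -> 1


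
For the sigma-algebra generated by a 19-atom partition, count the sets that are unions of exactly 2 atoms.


Each element of F is a union of some subset of the 19 atoms.
Elements that are unions of exactly 2 atoms correspond to 2-element subsets of the 19 atoms.
Count = C(19, 2) = 19! / (2! * 17!) = 171.


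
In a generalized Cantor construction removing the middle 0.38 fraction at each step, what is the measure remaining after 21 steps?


Step 1: At each step, fraction remaining = 1 - 0.38 = 0.62
Step 2: After 21 steps, measure = (0.62)^21
Result = 4.367425e-05


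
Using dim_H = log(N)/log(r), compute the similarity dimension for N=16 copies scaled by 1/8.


For a self-similar set with N copies scaled by 1/r:
dim_H = log(N)/log(r) = log(16)/log(8)
= 2.772589/2.079442
= 1.333333


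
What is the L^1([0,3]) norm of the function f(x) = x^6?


Step 1: ||f||_1 = (integral_0^3 |x^6|^1 dx)^(1/1)
     = (integral_0^3 x^6 dx)^(1/1)
Step 2: integral_0^3 x^6 dx = [x^7/(7)] from 0 to 3 = 3^7/7
     = 2187/7 = 312.428571
Step 3: ||f||_1 = (312.428571)^(1/1) = 312.428571


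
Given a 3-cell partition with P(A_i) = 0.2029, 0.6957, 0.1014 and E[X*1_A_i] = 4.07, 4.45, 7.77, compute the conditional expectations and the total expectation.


For each cell A_i: E[X|A_i] = E[X*1_A_i] / P(A_i)
Step 1: E[X|A_1] = 4.07 / 0.2029 = 20.059142
Step 2: E[X|A_2] = 4.45 / 0.6957 = 6.396435
Step 3: E[X|A_3] = 7.77 / 0.1014 = 76.627219
Verification: E[X] = sum E[X*1_A_i] = 4.07 + 4.45 + 7.77 = 16.29


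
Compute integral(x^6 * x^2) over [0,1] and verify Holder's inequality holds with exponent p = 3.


Step 1: Exact integral of f*g = integral(x^8, 0, 1) = 1/9
     = 0.111111
Step 2: Holder bound with p=3, q=1.5:
  ||f||_p = (integral x^18 dx)^(1/3) = (1/19)^(1/3) = 0.374756
  ||g||_q = (integral x^3 dx)^(1/1.5) = (1/4)^(1/1.5) = 0.39685
Step 3: Holder bound = ||f||_p * ||g||_q = 0.374756 * 0.39685 = 0.148722
Verification: 0.111111 <= 0.148722 (Holder holds)


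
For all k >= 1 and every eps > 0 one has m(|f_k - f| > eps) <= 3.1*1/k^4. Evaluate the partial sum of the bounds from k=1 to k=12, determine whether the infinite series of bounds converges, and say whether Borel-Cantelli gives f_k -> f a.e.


Step 1: List the terms 3.1*1/k^4 for k = 1 to 12:
  k=1: 3.1
  k=2: 0.19375
  k=3: 0.038272
  k=4: 0.012109
  k=5: 0.00496
  k=6: 0.002392
  k=7: 0.001291
  k=8: 7.568359e-04
  k=9: 4.724889e-04
  k=10: 3.100000e-04
  k=11: 2.117342e-04
  k=12: 1.494985e-04
Step 2: Partial sum = 3.1 + 0.19375 + 0.038272 + 0.012109 + 0.00496 + 0.002392 + 0.001291 + 7.568359e-04 + 4.724889e-04 + 3.100000e-04 + 2.117342e-04 + 1.494985e-04
     = 3.354675
Step 3: The full series sum_(k>=1) 3.1*1/k^4 converges (p-series with p = 4 > 1; a constant multiple of a convergent series converges).
Step 4: Fix eps > 0. Since sum_k m(|f_k - f| > eps) < infinity, the Borel-Cantelli lemma gives
        m(limsup_k {|f_k - f| > eps}) = 0, i.e. for a.e. x, |f_k(x) - f(x)| <= eps for all large k.
        Applying this with eps = 1/j for j = 1, 2, ... and intersecting the countably many full-measure sets,
        for a.e. x we get limsup_k |f_k(x) - f(x)| <= 1/j for every j, hence f_k -> f almost everywhere.
Conclusion: series converges; Borel-Cantelli yields f_k -> f a.e.


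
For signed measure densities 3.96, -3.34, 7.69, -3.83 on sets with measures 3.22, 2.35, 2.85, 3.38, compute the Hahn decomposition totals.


Step 1: Compute signed measure on each set:
  Set 1: 3.96 * 3.22 = 12.7512
  Set 2: -3.34 * 2.35 = -7.849
  Set 3: 7.69 * 2.85 = 21.9165
  Set 4: -3.83 * 3.38 = -12.9454
Step 2: Total signed measure = (12.7512) + (-7.849) + (21.9165) + (-12.9454)
     = 13.8733
Step 3: Positive part mu+(X) = sum of positive contributions = 34.6677
Step 4: Negative part mu-(X) = |sum of negative contributions| = 20.7944


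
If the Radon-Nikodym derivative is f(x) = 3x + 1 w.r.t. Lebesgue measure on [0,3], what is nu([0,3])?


nu(A) = integral_A (dnu/dmu) dmu = integral_0^3 (3x + 1) dx
Step 1: Antiderivative F(x) = (3/2)x^2 + 1x
Step 2: F(3) = (3/2)*3^2 + 1*3 = 13.5 + 3 = 16.5
Step 3: F(0) = (3/2)*0^2 + 1*0 = 0.0 + 0 = 0.0
Step 4: nu([0,3]) = F(3) - F(0) = 16.5 - 0.0 = 16.5


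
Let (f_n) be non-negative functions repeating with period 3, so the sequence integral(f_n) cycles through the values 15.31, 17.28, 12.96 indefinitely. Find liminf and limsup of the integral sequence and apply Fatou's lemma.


The sequence (integral(f_n)) is periodic with period 3, repeating the values 15.31, 17.28, 12.96 indefinitely.
Step 1: For a periodic sequence, every tail (a_m, a_(m+1), ...) contains all 3 period values infinitely often.
Step 2: Hence inf of every tail = min of the period values = min(15.31, 17.28, 12.96) = 12.96.
        liminf_n integral(f_n) = sup over m of (inf of tail from m) = 12.96.
Step 3: Similarly sup of every tail = max of the period values = 17.28.
        limsup_n integral(f_n) = 17.28.
Step 4: Fatou's lemma: integral(liminf_n f_n) <= liminf_n integral(f_n) = 12.96.
        So the integral of the pointwise liminf is at most 12.96.


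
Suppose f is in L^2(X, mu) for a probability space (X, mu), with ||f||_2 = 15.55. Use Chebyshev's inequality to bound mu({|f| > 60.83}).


Chebyshev/Markov inequality: mu(|f| > eps) <= (||f||_p / eps)^p
Step 1: ||f||_2 / eps = 15.55 / 60.83 = 0.25563
Step 2: Raise to power p = 2:
  (0.25563)^2 = 0.065347
Step 3: Therefore mu(|f| > 60.83) <= 0.065347


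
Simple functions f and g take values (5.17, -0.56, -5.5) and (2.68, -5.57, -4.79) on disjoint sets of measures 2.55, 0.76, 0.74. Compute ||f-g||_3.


Step 1: Compute differences f_i - g_i:
  5.17 - 2.68 = 2.49
  -0.56 - -5.57 = 5.01
  -5.5 - -4.79 = -0.71
Step 2: Compute |diff|^3 * measure for each set:
  |2.49|^3 * 2.55 = 15.438249 * 2.55 = 39.367535
  |5.01|^3 * 0.76 = 125.751501 * 0.76 = 95.571141
  |-0.71|^3 * 0.74 = 0.357911 * 0.74 = 0.264854
Step 3: Sum = 135.20353
Step 4: ||f-g||_3 = (135.20353)^(1/3) = 5.132505


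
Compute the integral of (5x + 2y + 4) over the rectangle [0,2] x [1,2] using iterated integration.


By Fubini, integrate in x first, then y.
Step 1: Fix y, integrate over x in [0,2]:
  integral(5x + 2y + 4, x=0..2)
  = 5*(2^2 - 0^2)/2 + (2y + 4)*(2 - 0)
  = 10 + (2y + 4)*2
  = 10 + 4y + 8
  = 18 + 4y
Step 2: Integrate over y in [1,2]:
  integral(18 + 4y, y=1..2)
  = 18*1 + 4*(2^2 - 1^2)/2
  = 18 + 6
  = 24


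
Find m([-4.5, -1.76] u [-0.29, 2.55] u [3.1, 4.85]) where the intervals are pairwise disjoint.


For pairwise disjoint intervals, m(union) = sum of lengths.
= (-1.76 - -4.5) + (2.55 - -0.29) + (4.85 - 3.1)
= 2.74 + 2.84 + 1.75
= 7.33


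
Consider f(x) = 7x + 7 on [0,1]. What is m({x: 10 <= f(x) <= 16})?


f^(-1)([10, 16]) = {x : 10 <= 7x + 7 <= 16}
Solving: (10 - 7)/7 <= x <= (16 - 7)/7
= [0.428571, 1.285714]
Intersecting with [0,1]: [0.428571, 1]
Measure = 1 - 0.428571 = 0.571429


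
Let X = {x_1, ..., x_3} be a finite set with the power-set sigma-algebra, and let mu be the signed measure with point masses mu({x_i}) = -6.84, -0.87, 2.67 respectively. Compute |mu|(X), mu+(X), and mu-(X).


Step 1: Every measurable set is a union of atoms (the cells / points), so a Hahn decomposition is
  obtained by grouping atoms by sign: P = union of atoms with mu > 0, N = union of the remaining atoms.
  Atoms in P (indices): 3;  atoms in N (indices): 1, 2
  Positive values: 2.67
  Negative values: -6.84, -0.87
Step 2: mu+(X) = mu(P) = sum of positive atom values = 2.67
Step 3: mu-(X) = -mu(N) = sum of |negative atom values| = 7.71
Step 4: |mu|(X) = mu+(X) + mu-(X) = 2.67 + 7.71 = 10.38


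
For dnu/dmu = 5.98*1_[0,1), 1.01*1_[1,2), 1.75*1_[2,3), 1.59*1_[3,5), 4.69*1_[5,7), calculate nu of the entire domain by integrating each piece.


Integrate each piece of the Radon-Nikodym derivative:
Step 1: integral_0^1 5.98 dx = 5.98*(1-0) = 5.98*1 = 5.98
Step 2: integral_1^2 1.01 dx = 1.01*(2-1) = 1.01*1 = 1.01
Step 3: integral_2^3 1.75 dx = 1.75*(3-2) = 1.75*1 = 1.75
Step 4: integral_3^5 1.59 dx = 1.59*(5-3) = 1.59*2 = 3.18
Step 5: integral_5^7 4.69 dx = 4.69*(7-5) = 4.69*2 = 9.38
Total: 5.98 + 1.01 + 1.75 + 3.18 + 9.38 = 21.3


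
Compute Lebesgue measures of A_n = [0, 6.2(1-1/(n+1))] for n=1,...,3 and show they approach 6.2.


By continuity of measure from below: if A_n increases to A, then m(A_n) -> m(A).
Here A = [0, 6.2], so m(A) = 6.2
Step 1: a_1 = 6.2*(1 - 1/2) = 3.1, m(A_1) = 3.1
Step 2: a_2 = 6.2*(1 - 1/3) = 4.1333, m(A_2) = 4.1333
Step 3: a_3 = 6.2*(1 - 1/4) = 4.65, m(A_3) = 4.65
Limit: m(A_n) -> m([0,6.2]) = 6.2


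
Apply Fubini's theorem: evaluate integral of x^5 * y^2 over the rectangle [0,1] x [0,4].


By Fubini's theorem, the double integral factors as a product of single integrals:
Step 1: integral_0^1 x^5 dx = [x^6/6] from 0 to 1
     = 1^6/6 = 0.166667
Step 2: integral_0^4 y^2 dy = [y^3/3] from 0 to 4
     = 4^3/3 = 21.333333
Step 3: Double integral = 0.166667 * 21.333333 = 3.555556


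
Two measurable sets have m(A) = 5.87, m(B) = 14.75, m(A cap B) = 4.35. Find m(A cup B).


By inclusion-exclusion: m(A u B) = m(A) + m(B) - m(A n B)
= 5.87 + 14.75 - 4.35
= 16.27


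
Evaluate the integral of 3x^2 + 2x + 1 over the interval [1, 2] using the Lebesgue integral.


The Lebesgue integral of a Riemann-integrable function agrees with the Riemann integral.
Antiderivative F(x) = (3/3)x^3 + (2/2)x^2 + 1x
F(2) = (3/3)*2^3 + (2/2)*2^2 + 1*2
     = (3/3)*8 + (2/2)*4 + 1*2
     = 8 + 4 + 2
     = 14
F(1) = 3
Integral = F(2) - F(1) = 14 - 3 = 11


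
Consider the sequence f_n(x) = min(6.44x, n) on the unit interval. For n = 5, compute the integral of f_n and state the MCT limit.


f(x) = 6.44x on [0,1]; f_n(x) = min(6.44x, n). At n = 5:
Step 1: f(x) reaches 5 at x = 5/6.44 = 0.776398
Step 2: integral(f_5) = integral(6.44x, 0, 0.776398) + integral(5, 0.776398, 1)
       = 6.44*0.776398^2/2 + 5*(1 - 0.776398)
       = 1.940994 + 1.118012
       = 3.059006
Step 3: As n -> infinity, f_n increases to f, so by MCT integral(f_n) -> integral(f) = 6.44/2 = 3.22.
Convergence: integral(f_5) = 3.059006 -> 3.22 as n -> infinity


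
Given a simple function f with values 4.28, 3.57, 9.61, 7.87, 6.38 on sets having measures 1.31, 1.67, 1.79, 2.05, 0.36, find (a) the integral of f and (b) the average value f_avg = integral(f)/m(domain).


Step 1: Integral = sum(value_i * measure_i)
= 4.28*1.31 + 3.57*1.67 + 9.61*1.79 + 7.87*2.05 + 6.38*0.36
= 5.6068 + 5.9619 + 17.2019 + 16.1335 + 2.2968
= 47.2009
Step 2: Total measure of domain = 1.31 + 1.67 + 1.79 + 2.05 + 0.36 = 7.18
Step 3: Average value = 47.2009 / 7.18 = 6.573942


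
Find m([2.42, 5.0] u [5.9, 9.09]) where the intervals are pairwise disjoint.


For pairwise disjoint intervals, m(union) = sum of lengths.
= (5.0 - 2.42) + (9.09 - 5.9)
= 2.58 + 3.19
= 5.77


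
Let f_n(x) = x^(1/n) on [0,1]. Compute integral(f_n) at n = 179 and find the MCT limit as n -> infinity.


At n = 179: f_179(x) = x^(1/179).
Step 1: integral(x^(1/179), 0, 1) = [x^(1/179+1) / (1/179+1)] from 0 to 1
     = 1 / (1/179 + 1) = 1 / ((179+1)/179) = 179/(179+1)
     = 179/180 = 0.994444
Step 2: As n -> infinity, f_n(x) = x^(1/n) -> 1 for x in (0,1], and f_n is increasing in n.
By MCT, lim_n integral(f_n) = integral(lim_n f_n) = integral(1, 0, 1) = 1.
Step 3: Verify convergence: 179/180 = 0.994444 -> 1
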